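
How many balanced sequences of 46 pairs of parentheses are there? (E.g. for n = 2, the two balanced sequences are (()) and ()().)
C_46 = 8740328711533173390046320

These balanced parentheses are counted by the Catalan number C_n = (1/(n + 1)) · C(2n, n). For n = 46: C_46 = (1/47) · C(92, 46) = 410795449442059149332177040/47 = 8740328711533173390046320.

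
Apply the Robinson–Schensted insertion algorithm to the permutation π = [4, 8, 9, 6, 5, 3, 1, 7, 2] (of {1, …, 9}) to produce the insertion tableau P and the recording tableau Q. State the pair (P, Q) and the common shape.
P = [1, 2, 7] / [3, 5] / [4, 9] / [6] / [8];  Q = [1, 2, 3] / [4, 8] / [5, 9] / [6] / [7];  common shape = (3, 2, 2, 1, 1)

Row-insert the values π_1, π_2, … into P one at a time, bumping the leftmost entry strictly greater than the inserted value down to the next row. The recording tableau Q records, in position (i, j), the step at which that cell was added to P.
  Insert 4 (step 1): P = [4];  Q = [1]
  Insert 8 (step 2): P = [4, 8];  Q = [1, 2]
  Insert 9 (step 3): P = [4, 8, 9];  Q = [1, 2, 3]
  Insert 6 (step 4): P = [4, 6, 9] / [8];  Q = [1, 2, 3] / [4]
  Insert 5 (step 5): P = [4, 5, 9] / [6] / [8];  Q = [1, 2, 3] / [4] / [5]
  Insert 3 (step 6): P = [3, 5, 9] / [4] / [6] / [8];  Q = [1, 2, 3] / [4] / [5] / [6]
  Insert 1 (step 7): P = [1, 5, 9] / [3] / [4] / [6] / [8];  Q = [1, 2, 3] / [4] / [5] / [6] / [7]
  Insert 7 (step 8): P = [1, 5, 7] / [3, 9] / [4] / [6] / [8];  Q = [1, 2, 3] / [4, 8] / [5] / [6] / [7]
  Insert 2 (step 9): P = [1, 2, 7] / [3, 5] / [4, 9] / [6] / [8];  Q = [1, 2, 3] / [4, 8] / [5, 9] / [6] / [7]
Final shape: (3, 2, 2, 1, 1).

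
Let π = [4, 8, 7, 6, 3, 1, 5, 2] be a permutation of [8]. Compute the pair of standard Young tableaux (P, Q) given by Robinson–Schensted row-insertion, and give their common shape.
P = [1, 2] / [3, 5] / [4, 6] / [7] / [8];  Q = [1, 2] / [3, 7] / [4, 8] / [5] / [6];  common shape = (2, 2, 2, 1, 1)

Row-insert the values π_1, π_2, … into P one at a time, bumping the leftmost entry strictly greater than the inserted value down to the next row. The recording tableau Q records, in position (i, j), the step at which that cell was added to P.
  Insert 4 (step 1): P = [4];  Q = [1]
  Insert 8 (step 2): P = [4, 8];  Q = [1, 2]
  Insert 7 (step 3): P = [4, 7] / [8];  Q = [1, 2] / [3]
  Insert 6 (step 4): P = [4, 6] / [7] / [8];  Q = [1, 2] / [3] / [4]
  Insert 3 (step 5): P = [3, 6] / [4] / [7] / [8];  Q = [1, 2] / [3] / [4] / [5]
  Insert 1 (step 6): P = [1, 6] / [3] / [4] / [7] / [8];  Q = [1, 2] / [3] / [4] / [5] / [6]
  Insert 5 (step 7): P = [1, 5] / [3, 6] / [4] / [7] / [8];  Q = [1, 2] / [3, 7] / [4] / [5] / [6]
  Insert 2 (step 8): P = [1, 2] / [3, 5] / [4, 6] / [7] / [8];  Q = [1, 2] / [3, 7] / [4, 8] / [5] / [6]
Final shape: (2, 2, 2, 1, 1).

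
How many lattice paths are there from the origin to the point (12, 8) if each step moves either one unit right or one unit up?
Number of paths = 125970

A monotone lattice path from (0, 0) to (12, 8) consists of 12 east steps and 8 north steps in some order, so it is determined by which 12 of the 20 steps are east. The count is C(20, 12) = 125970.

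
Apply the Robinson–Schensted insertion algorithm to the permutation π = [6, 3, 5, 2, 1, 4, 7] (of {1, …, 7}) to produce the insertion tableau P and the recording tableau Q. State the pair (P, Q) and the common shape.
P = [1, 4, 7] / [2, 5] / [3] / [6];  Q = [1, 3, 7] / [2, 6] / [4] / [5];  common shape = (3, 2, 1, 1)

Row-insert the values π_1, π_2, … into P one at a time, bumping the leftmost entry strictly greater than the inserted value down to the next row. The recording tableau Q records, in position (i, j), the step at which that cell was added to P.
  Insert 6 (step 1): P = [6];  Q = [1]
  Insert 3 (step 2): P = [3] / [6];  Q = [1] / [2]
  Insert 5 (step 3): P = [3, 5] / [6];  Q = [1, 3] / [2]
  Insert 2 (step 4): P = [2, 5] / [3] / [6];  Q = [1, 3] / [2] / [4]
  Insert 1 (step 5): P = [1, 5] / [2] / [3] / [6];  Q = [1, 3] / [2] / [4] / [5]
  Insert 4 (step 6): P = [1, 4] / [2, 5] / [3] / [6];  Q = [1, 3] / [2, 6] / [4] / [5]
  Insert 7 (step 7): P = [1, 4, 7] / [2, 5] / [3] / [6];  Q = [1, 3, 7] / [2, 6] / [4] / [5]
Final shape: (3, 2, 1, 1).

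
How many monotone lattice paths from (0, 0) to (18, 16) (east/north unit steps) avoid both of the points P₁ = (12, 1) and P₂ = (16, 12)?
Number of paths = 1747195848

Inclusion–exclusion. Total paths: C(34, 18) = 2203961430. Through P₁: C(13, 12)·C(21, 6) = 705432. Through P₂: C(28, 16)·C(6, 2) = 456326325. Since P₁ is strictly southwest of P₂, a monotone path through both must visit P₁ then P₂; paths through both = C(13, 12)·C(15, 4)·C(6, 2) = 266175. Avoid both = 2203961430 − 705432 − 456326325 + 266175 = 1747195848.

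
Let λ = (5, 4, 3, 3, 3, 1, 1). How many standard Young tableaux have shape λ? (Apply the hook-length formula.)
# SYT of shape (5, 4, 3, 3, 3, 1, 1) = 80620800

Hook-length formula: f^λ = n! / Π hook(c), product over all cells c of the Young diagram. For λ = (5, 4, 3, 3, 3, 1, 1), n = 20 boxes. Hook lengths by row (left-to-right, top-to-bottom): [11, 8, 7, 3, 1]; [9, 6, 5, 1]; [7, 4, 3]; [6, 3, 2]; [5, 2, 1]; [2]; [1]. Product of hooks = 30177100800. So f^λ = 20! / 30177100800 = 2432902008176640000 / 30177100800 = 80620800.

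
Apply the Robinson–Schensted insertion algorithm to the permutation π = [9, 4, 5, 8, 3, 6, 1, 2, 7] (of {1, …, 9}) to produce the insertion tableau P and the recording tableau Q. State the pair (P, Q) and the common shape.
P = [1, 2, 6, 7] / [3, 5] / [4, 8] / [9];  Q = [1, 3, 4, 9] / [2, 6] / [5, 8] / [7];  common shape = (4, 2, 2, 1)

Row-insert the values π_1, π_2, … into P one at a time, bumping the leftmost entry strictly greater than the inserted value down to the next row. The recording tableau Q records, in position (i, j), the step at which that cell was added to P.
  Insert 9 (step 1): P = [9];  Q = [1]
  Insert 4 (step 2): P = [4] / [9];  Q = [1] / [2]
  Insert 5 (step 3): P = [4, 5] / [9];  Q = [1, 3] / [2]
  Insert 8 (step 4): P = [4, 5, 8] / [9];  Q = [1, 3, 4] / [2]
  Insert 3 (step 5): P = [3, 5, 8] / [4] / [9];  Q = [1, 3, 4] / [2] / [5]
  Insert 6 (step 6): P = [3, 5, 6] / [4, 8] / [9];  Q = [1, 3, 4] / [2, 6] / [5]
  Insert 1 (step 7): P = [1, 5, 6] / [3, 8] / [4] / [9];  Q = [1, 3, 4] / [2, 6] / [5] / [7]
  Insert 2 (step 8): P = [1, 2, 6] / [3, 5] / [4, 8] / [9];  Q = [1, 3, 4] / [2, 6] / [5, 8] / [7]
  Insert 7 (step 9): P = [1, 2, 6, 7] / [3, 5] / [4, 8] / [9];  Q = [1, 3, 4, 9] / [2, 6] / [5, 8] / [7]
Final shape: (4, 2, 2, 1).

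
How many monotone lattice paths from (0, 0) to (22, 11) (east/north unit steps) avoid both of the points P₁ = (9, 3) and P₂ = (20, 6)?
Number of paths = 145615770

Inclusion–exclusion. Total paths: C(33, 22) = 193536720. Through P₁: C(12, 9)·C(21, 13) = 44767800. Through P₂: C(26, 20)·C(7, 2) = 4834830. Since P₁ is strictly southwest of P₂, a monotone path through both must visit P₁ then P₂; paths through both = C(12, 9)·C(14, 11)·C(7, 2) = 1681680. Avoid both = 193536720 − 44767800 − 4834830 + 1681680 = 145615770.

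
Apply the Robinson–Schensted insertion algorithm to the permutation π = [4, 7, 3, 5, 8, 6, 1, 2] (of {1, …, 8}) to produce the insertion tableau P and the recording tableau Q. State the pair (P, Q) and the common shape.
P = [1, 2, 6] / [3, 5, 8] / [4, 7];  Q = [1, 2, 5] / [3, 4, 6] / [7, 8];  common shape = (3, 3, 2)

Row-insert the values π_1, π_2, … into P one at a time, bumping the leftmost entry strictly greater than the inserted value down to the next row. The recording tableau Q records, in position (i, j), the step at which that cell was added to P.
  Insert 4 (step 1): P = [4];  Q = [1]
  Insert 7 (step 2): P = [4, 7];  Q = [1, 2]
  Insert 3 (step 3): P = [3, 7] / [4];  Q = [1, 2] / [3]
  Insert 5 (step 4): P = [3, 5] / [4, 7];  Q = [1, 2] / [3, 4]
  Insert 8 (step 5): P = [3, 5, 8] / [4, 7];  Q = [1, 2, 5] / [3, 4]
  Insert 6 (step 6): P = [3, 5, 6] / [4, 7, 8];  Q = [1, 2, 5] / [3, 4, 6]
  Insert 1 (step 7): P = [1, 5, 6] / [3, 7, 8] / [4];  Q = [1, 2, 5] / [3, 4, 6] / [7]
  Insert 2 (step 8): P = [1, 2, 6] / [3, 5, 8] / [4, 7];  Q = [1, 2, 5] / [3, 4, 6] / [7, 8]
Final shape: (3, 3, 2).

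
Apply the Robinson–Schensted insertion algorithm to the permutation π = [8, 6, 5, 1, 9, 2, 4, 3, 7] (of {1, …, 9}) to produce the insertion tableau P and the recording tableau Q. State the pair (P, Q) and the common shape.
P = [1, 2, 3, 7] / [4, 9] / [5] / [6] / [8];  Q = [1, 5, 7, 9] / [2, 6] / [3] / [4] / [8];  common shape = (4, 2, 1, 1, 1)

Row-insert the values π_1, π_2, … into P one at a time, bumping the leftmost entry strictly greater than the inserted value down to the next row. The recording tableau Q records, in position (i, j), the step at which that cell was added to P.
  Insert 8 (step 1): P = [8];  Q = [1]
  Insert 6 (step 2): P = [6] / [8];  Q = [1] / [2]
  Insert 5 (step 3): P = [5] / [6] / [8];  Q = [1] / [2] / [3]
  Insert 1 (step 4): P = [1] / [5] / [6] / [8];  Q = [1] / [2] / [3] / [4]
  Insert 9 (step 5): P = [1, 9] / [5] / [6] / [8];  Q = [1, 5] / [2] / [3] / [4]
  Insert 2 (step 6): P = [1, 2] / [5, 9] / [6] / [8];  Q = [1, 5] / [2, 6] / [3] / [4]
  Insert 4 (step 7): P = [1, 2, 4] / [5, 9] / [6] / [8];  Q = [1, 5, 7] / [2, 6] / [3] / [4]
  Insert 3 (step 8): P = [1, 2, 3] / [4, 9] / [5] / [6] / [8];  Q = [1, 5, 7] / [2, 6] / [3] / [4] / [8]
  Insert 7 (step 9): P = [1, 2, 3, 7] / [4, 9] / [5] / [6] / [8];  Q = [1, 5, 7, 9] / [2, 6] / [3] / [4] / [8]
Final shape: (4, 2, 1, 1, 1).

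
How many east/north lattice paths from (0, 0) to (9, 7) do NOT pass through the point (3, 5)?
Number of paths = 9872

Total paths from (0, 0) to (9, 7): C(16, 9) = 11440. Paths through (3, 5): (paths (0, 0) → (3, 5)) × (paths (3, 5) → (9, 7)) = C(8, 3) · C(8, 6) = 56 · 28 = 1568. Avoidance count = 11440 − 1568 = 9872.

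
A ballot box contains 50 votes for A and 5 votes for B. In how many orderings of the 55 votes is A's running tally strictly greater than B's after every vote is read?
Strict-lead orderings = 2846259

Total orderings of the 55 votes with 50 for A: C(55, 50) = 3478761. By the Bertrand ballot formula (Cycle Lemma / reflection principle), the number of orderings in which A is strictly ahead of B throughout is (p − q)/(p + q) · C(p + q, p) = (50 − 5)/(50 + 5) · 3478761 = 2846259.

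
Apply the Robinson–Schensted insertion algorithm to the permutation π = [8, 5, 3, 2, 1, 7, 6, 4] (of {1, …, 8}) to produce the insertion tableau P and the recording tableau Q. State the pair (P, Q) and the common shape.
P = [1, 4] / [2, 6] / [3, 7] / [5] / [8];  Q = [1, 6] / [2, 7] / [3, 8] / [4] / [5];  common shape = (2, 2, 2, 1, 1)

Row-insert the values π_1, π_2, … into P one at a time, bumping the leftmost entry strictly greater than the inserted value down to the next row. The recording tableau Q records, in position (i, j), the step at which that cell was added to P.
  Insert 8 (step 1): P = [8];  Q = [1]
  Insert 5 (step 2): P = [5] / [8];  Q = [1] / [2]
  Insert 3 (step 3): P = [3] / [5] / [8];  Q = [1] / [2] / [3]
  Insert 2 (step 4): P = [2] / [3] / [5] / [8];  Q = [1] / [2] / [3] / [4]
  Insert 1 (step 5): P = [1] / [2] / [3] / [5] / [8];  Q = [1] / [2] / [3] / [4] / [5]
  Insert 7 (step 6): P = [1, 7] / [2] / [3] / [5] / [8];  Q = [1, 6] / [2] / [3] / [4] / [5]
  Insert 6 (step 7): P = [1, 6] / [2, 7] / [3] / [5] / [8];  Q = [1, 6] / [2, 7] / [3] / [4] / [5]
  Insert 4 (step 8): P = [1, 4] / [2, 6] / [3, 7] / [5] / [8];  Q = [1, 6] / [2, 7] / [3, 8] / [4] / [5]
Final shape: (2, 2, 2, 1, 1).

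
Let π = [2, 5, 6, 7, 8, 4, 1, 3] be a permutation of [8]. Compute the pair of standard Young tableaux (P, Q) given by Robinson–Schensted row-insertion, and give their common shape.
P = [1, 3, 6, 7, 8] / [2, 4] / [5];  Q = [1, 2, 3, 4, 5] / [6, 8] / [7];  common shape = (5, 2, 1)

Row-insert the values π_1, π_2, … into P one at a time, bumping the leftmost entry strictly greater than the inserted value down to the next row. The recording tableau Q records, in position (i, j), the step at which that cell was added to P.
  Insert 2 (step 1): P = [2];  Q = [1]
  Insert 5 (step 2): P = [2, 5];  Q = [1, 2]
  Insert 6 (step 3): P = [2, 5, 6];  Q = [1, 2, 3]
  Insert 7 (step 4): P = [2, 5, 6, 7];  Q = [1, 2, 3, 4]
  Insert 8 (step 5): P = [2, 5, 6, 7, 8];  Q = [1, 2, 3, 4, 5]
  Insert 4 (step 6): P = [2, 4, 6, 7, 8] / [5];  Q = [1, 2, 3, 4, 5] / [6]
  Insert 1 (step 7): P = [1, 4, 6, 7, 8] / [2] / [5];  Q = [1, 2, 3, 4, 5] / [6] / [7]
  Insert 3 (step 8): P = [1, 3, 6, 7, 8] / [2, 4] / [5];  Q = [1, 2, 3, 4, 5] / [6, 8] / [7]
Final shape: (5, 2, 1).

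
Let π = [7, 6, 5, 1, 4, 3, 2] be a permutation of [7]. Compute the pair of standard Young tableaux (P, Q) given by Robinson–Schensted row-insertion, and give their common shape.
P = [1, 2] / [3] / [4] / [5] / [6] / [7];  Q = [1, 5] / [2] / [3] / [4] / [6] / [7];  common shape = (2, 1, 1, 1, 1, 1)

Row-insert the values π_1, π_2, … into P one at a time, bumping the leftmost entry strictly greater than the inserted value down to the next row. The recording tableau Q records, in position (i, j), the step at which that cell was added to P.
  Insert 7 (step 1): P = [7];  Q = [1]
  Insert 6 (step 2): P = [6] / [7];  Q = [1] / [2]
  Insert 5 (step 3): P = [5] / [6] / [7];  Q = [1] / [2] / [3]
  Insert 1 (step 4): P = [1] / [5] / [6] / [7];  Q = [1] / [2] / [3] / [4]
  Insert 4 (step 5): P = [1, 4] / [5] / [6] / [7];  Q = [1, 5] / [2] / [3] / [4]
  Insert 3 (step 6): P = [1, 3] / [4] / [5] / [6] / [7];  Q = [1, 5] / [2] / [3] / [4] / [6]
  Insert 2 (step 7): P = [1, 2] / [3] / [4] / [5] / [6] / [7];  Q = [1, 5] / [2] / [3] / [4] / [6] / [7]
Final shape: (2, 1, 1, 1, 1, 1).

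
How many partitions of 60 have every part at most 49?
p(60, parts ≤ 49) = 966328

Use the recurrence p(n, m) = p(n, m−1) + p(n−m, m): either the largest part is < m (count p(n, m−1)) or the largest part is exactly m (remove one copy of m, count p(n−m, m)). With p(0, ·) = 1 this gives p(60, parts ≤ 49) = 966328. (By conjugating Young diagrams, this also counts partitions of 60 into at most 49 parts.)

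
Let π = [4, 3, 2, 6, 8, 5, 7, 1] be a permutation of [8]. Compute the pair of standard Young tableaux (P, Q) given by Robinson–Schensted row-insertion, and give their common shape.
P = [1, 5, 7] / [2, 6, 8] / [3] / [4];  Q = [1, 4, 5] / [2, 6, 7] / [3] / [8];  common shape = (3, 3, 1, 1)

Row-insert the values π_1, π_2, … into P one at a time, bumping the leftmost entry strictly greater than the inserted value down to the next row. The recording tableau Q records, in position (i, j), the step at which that cell was added to P.
  Insert 4 (step 1): P = [4];  Q = [1]
  Insert 3 (step 2): P = [3] / [4];  Q = [1] / [2]
  Insert 2 (step 3): P = [2] / [3] / [4];  Q = [1] / [2] / [3]
  Insert 6 (step 4): P = [2, 6] / [3] / [4];  Q = [1, 4] / [2] / [3]
  Insert 8 (step 5): P = [2, 6, 8] / [3] / [4];  Q = [1, 4, 5] / [2] / [3]
  Insert 5 (step 6): P = [2, 5, 8] / [3, 6] / [4];  Q = [1, 4, 5] / [2, 6] / [3]
  Insert 7 (step 7): P = [2, 5, 7] / [3, 6, 8] / [4];  Q = [1, 4, 5] / [2, 6, 7] / [3]
  Insert 1 (step 8): P = [1, 5, 7] / [2, 6, 8] / [3] / [4];  Q = [1, 4, 5] / [2, 6, 7] / [3] / [8]
Final shape: (3, 3, 1, 1).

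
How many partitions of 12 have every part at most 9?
p(12, parts ≤ 9) = 73

Partitions of 12 with all parts ≤ 9: 9+3, 9+2+1, 9+1+1+1, 8+4, 8+3+1, 8+2+2, 8+2+1+1, 8+1+1+1+1, 7+5, 7+4+1, 7+3+2, 7+3+1+1, 7+2+2+1, 7+2+1+1+1, 7+1+1+1+1+1, 6+6, 6+5+1, 6+4+2, 6+4+1+1, 6+3+3, 6+3+2+1, 6+3+1+1+1, 6+2+2+2, 6+2+2+1+1, 6+2+1+1+1+1, 6+1+1+1+1+1+1, 5+5+2, 5+5+1+1, 5+4+3, 5+4+2+1, … (73 total). Count = 73.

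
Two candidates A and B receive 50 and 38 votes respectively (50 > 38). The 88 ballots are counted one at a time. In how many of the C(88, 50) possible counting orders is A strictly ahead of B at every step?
Strict-lead orderings = 1590034346089163748909252

Total orderings of the 88 votes with 50 for A: C(88, 50) = 11660251871320534158667848. By the Bertrand ballot formula (Cycle Lemma / reflection principle), the number of orderings in which A is strictly ahead of B throughout is (p − q)/(p + q) · C(p + q, p) = (50 − 38)/(50 + 38) · 11660251871320534158667848 = 1590034346089163748909252.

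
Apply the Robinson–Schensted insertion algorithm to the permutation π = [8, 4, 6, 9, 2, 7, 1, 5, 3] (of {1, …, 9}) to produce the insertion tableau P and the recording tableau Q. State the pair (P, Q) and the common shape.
P = [1, 3, 7] / [2, 5] / [4, 6] / [8, 9];  Q = [1, 3, 4] / [2, 6] / [5, 8] / [7, 9];  common shape = (3, 2, 2, 2)

Row-insert the values π_1, π_2, … into P one at a time, bumping the leftmost entry strictly greater than the inserted value down to the next row. The recording tableau Q records, in position (i, j), the step at which that cell was added to P.
  Insert 8 (step 1): P = [8];  Q = [1]
  Insert 4 (step 2): P = [4] / [8];  Q = [1] / [2]
  Insert 6 (step 3): P = [4, 6] / [8];  Q = [1, 3] / [2]
  Insert 9 (step 4): P = [4, 6, 9] / [8];  Q = [1, 3, 4] / [2]
  Insert 2 (step 5): P = [2, 6, 9] / [4] / [8];  Q = [1, 3, 4] / [2] / [5]
  Insert 7 (step 6): P = [2, 6, 7] / [4, 9] / [8];  Q = [1, 3, 4] / [2, 6] / [5]
  Insert 1 (step 7): P = [1, 6, 7] / [2, 9] / [4] / [8];  Q = [1, 3, 4] / [2, 6] / [5] / [7]
  Insert 5 (step 8): P = [1, 5, 7] / [2, 6] / [4, 9] / [8];  Q = [1, 3, 4] / [2, 6] / [5, 8] / [7]
  Insert 3 (step 9): P = [1, 3, 7] / [2, 5] / [4, 6] / [8, 9];  Q = [1, 3, 4] / [2, 6] / [5, 8] / [7, 9]
Final shape: (3, 2, 2, 2).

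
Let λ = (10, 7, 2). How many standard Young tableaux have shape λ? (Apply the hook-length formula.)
# SYT of shape (10, 7, 2) = 755820

Hook-length formula: f^λ = n! / Π hook(c), product over all cells c of the Young diagram. For λ = (10, 7, 2), n = 19 boxes. Hook lengths by row (left-to-right, top-to-bottom): [12, 11, 9, 8, 7, 6, 5, 3, 2, 1]; [8, 7, 5, 4, 3, 2, 1]; [2, 1]. Product of hooks = 160944537600. So f^λ = 19! / 160944537600 = 121645100408832000 / 160944537600 = 755820.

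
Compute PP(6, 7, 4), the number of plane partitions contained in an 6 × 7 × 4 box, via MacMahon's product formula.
PP(6, 7, 4) = 12544848030

Evaluate the triple product over i = 1..6, j = 1..7, k = 1..4. The factors are (2/1) · (3/2) · (4/3) · (5/4) · (3/2) · (4/3) · (5/4) · (6/5) · … (168 factors total). The numerators and denominators telescope so the product is an integer; carrying out the multiplication exactly gives PP(6, 7, 4) = 12544848030.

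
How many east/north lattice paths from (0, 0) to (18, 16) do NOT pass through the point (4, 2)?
Number of paths = 1602212430

Total paths from (0, 0) to (18, 16): C(34, 18) = 2203961430. Paths through (4, 2): (paths (0, 0) → (4, 2)) × (paths (4, 2) → (18, 16)) = C(6, 4) · C(28, 14) = 15 · 40116600 = 601749000. Avoidance count = 2203961430 − 601749000 = 1602212430.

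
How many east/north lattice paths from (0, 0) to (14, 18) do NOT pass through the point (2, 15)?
Number of paths = 471373720

Total paths from (0, 0) to (14, 18): C(32, 14) = 471435600. Paths through (2, 15): (paths (0, 0) → (2, 15)) × (paths (2, 15) → (14, 18)) = C(17, 2) · C(15, 12) = 136 · 455 = 61880. Avoidance count = 471435600 − 61880 = 471373720.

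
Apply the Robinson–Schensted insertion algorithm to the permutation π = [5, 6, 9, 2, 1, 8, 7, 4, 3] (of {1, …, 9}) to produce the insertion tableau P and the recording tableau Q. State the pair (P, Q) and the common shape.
P = [1, 3, 7] / [2, 4] / [5, 6] / [8] / [9];  Q = [1, 2, 3] / [4, 6] / [5, 7] / [8] / [9];  common shape = (3, 2, 2, 1, 1)

Row-insert the values π_1, π_2, … into P one at a time, bumping the leftmost entry strictly greater than the inserted value down to the next row. The recording tableau Q records, in position (i, j), the step at which that cell was added to P.
  Insert 5 (step 1): P = [5];  Q = [1]
  Insert 6 (step 2): P = [5, 6];  Q = [1, 2]
  Insert 9 (step 3): P = [5, 6, 9];  Q = [1, 2, 3]
  Insert 2 (step 4): P = [2, 6, 9] / [5];  Q = [1, 2, 3] / [4]
  Insert 1 (step 5): P = [1, 6, 9] / [2] / [5];  Q = [1, 2, 3] / [4] / [5]
  Insert 8 (step 6): P = [1, 6, 8] / [2, 9] / [5];  Q = [1, 2, 3] / [4, 6] / [5]
  Insert 7 (step 7): P = [1, 6, 7] / [2, 8] / [5, 9];  Q = [1, 2, 3] / [4, 6] / [5, 7]
  Insert 4 (step 8): P = [1, 4, 7] / [2, 6] / [5, 8] / [9];  Q = [1, 2, 3] / [4, 6] / [5, 7] / [8]
  Insert 3 (step 9): P = [1, 3, 7] / [2, 4] / [5, 6] / [8] / [9];  Q = [1, 2, 3] / [4, 6] / [5, 7] / [8] / [9]
Final shape: (3, 2, 2, 1, 1).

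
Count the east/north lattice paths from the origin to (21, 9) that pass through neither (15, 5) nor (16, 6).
Number of paths = 8609430

Inclusion–exclusion. Total paths: C(30, 21) = 14307150. Through P₁: C(20, 15)·C(10, 6) = 3255840. Through P₂: C(22, 16)·C(8, 5) = 4178328. Since P₁ is strictly southwest of P₂, a monotone path through both must visit P₁ then P₂; paths through both = C(20, 15)·C(2, 1)·C(8, 5) = 1736448. Avoid both = 14307150 − 3255840 − 4178328 + 1736448 = 8609430.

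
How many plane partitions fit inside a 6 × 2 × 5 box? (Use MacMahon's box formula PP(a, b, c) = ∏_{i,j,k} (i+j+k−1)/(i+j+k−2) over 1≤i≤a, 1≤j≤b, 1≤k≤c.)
PP(6, 2, 5) = 60984

Evaluate the triple product over i = 1..6, j = 1..2, k = 1..5. The factors are (2/1) · (3/2) · (4/3) · (5/4) · (6/5) · (3/2) · (4/3) · (5/4) · … (60 factors total). The numerators and denominators telescope so the product is an integer; carrying out the multiplication exactly gives PP(6, 2, 5) = 60984.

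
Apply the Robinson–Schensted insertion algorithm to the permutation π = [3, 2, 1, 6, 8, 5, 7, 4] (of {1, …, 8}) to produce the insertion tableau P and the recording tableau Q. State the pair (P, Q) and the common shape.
P = [1, 4, 7] / [2, 5, 8] / [3, 6];  Q = [1, 4, 5] / [2, 6, 7] / [3, 8];  common shape = (3, 3, 2)

Row-insert the values π_1, π_2, … into P one at a time, bumping the leftmost entry strictly greater than the inserted value down to the next row. The recording tableau Q records, in position (i, j), the step at which that cell was added to P.
  Insert 3 (step 1): P = [3];  Q = [1]
  Insert 2 (step 2): P = [2] / [3];  Q = [1] / [2]
  Insert 1 (step 3): P = [1] / [2] / [3];  Q = [1] / [2] / [3]
  Insert 6 (step 4): P = [1, 6] / [2] / [3];  Q = [1, 4] / [2] / [3]
  Insert 8 (step 5): P = [1, 6, 8] / [2] / [3];  Q = [1, 4, 5] / [2] / [3]
  Insert 5 (step 6): P = [1, 5, 8] / [2, 6] / [3];  Q = [1, 4, 5] / [2, 6] / [3]
  Insert 7 (step 7): P = [1, 5, 7] / [2, 6, 8] / [3];  Q = [1, 4, 5] / [2, 6, 7] / [3]
  Insert 4 (step 8): P = [1, 4, 7] / [2, 5, 8] / [3, 6];  Q = [1, 4, 5] / [2, 6, 7] / [3, 8]
Final shape: (3, 3, 2).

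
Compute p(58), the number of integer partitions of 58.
p(58) = 715220

Compute p(n) via the recurrence p(n, m) = p(n, m−1) + p(n−m, m), where p(n, m) counts partitions of n with all parts ≤ m and p(n) = p(n, n). The base cases are p(0, m) = 1 and p(n, 0) = 0 for n > 0. Filling the table yields p(58) = 715220. (Euler's pentagonal recurrence is an alternative.)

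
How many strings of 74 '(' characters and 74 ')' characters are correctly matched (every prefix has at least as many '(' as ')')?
C_74 = 311496878311103321137536291518809134027240

These balanced parentheses are counted by the Catalan number C_n = (1/(n + 1)) · C(2n, n). For n = 74: C_74 = (1/75) · C(148, 74) = 23362265873332749085315221863910685052043000/75 = 311496878311103321137536291518809134027240.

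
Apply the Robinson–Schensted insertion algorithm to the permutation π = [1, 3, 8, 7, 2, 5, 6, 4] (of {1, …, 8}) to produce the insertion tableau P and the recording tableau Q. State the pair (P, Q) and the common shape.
P = [1, 2, 4, 6] / [3, 5] / [7] / [8];  Q = [1, 2, 3, 7] / [4, 6] / [5] / [8];  common shape = (4, 2, 1, 1)

Row-insert the values π_1, π_2, … into P one at a time, bumping the leftmost entry strictly greater than the inserted value down to the next row. The recording tableau Q records, in position (i, j), the step at which that cell was added to P.
  Insert 1 (step 1): P = [1];  Q = [1]
  Insert 3 (step 2): P = [1, 3];  Q = [1, 2]
  Insert 8 (step 3): P = [1, 3, 8];  Q = [1, 2, 3]
  Insert 7 (step 4): P = [1, 3, 7] / [8];  Q = [1, 2, 3] / [4]
  Insert 2 (step 5): P = [1, 2, 7] / [3] / [8];  Q = [1, 2, 3] / [4] / [5]
  Insert 5 (step 6): P = [1, 2, 5] / [3, 7] / [8];  Q = [1, 2, 3] / [4, 6] / [5]
  Insert 6 (step 7): P = [1, 2, 5, 6] / [3, 7] / [8];  Q = [1, 2, 3, 7] / [4, 6] / [5]
  Insert 4 (step 8): P = [1, 2, 4, 6] / [3, 5] / [7] / [8];  Q = [1, 2, 3, 7] / [4, 6] / [5] / [8]
Final shape: (4, 2, 1, 1).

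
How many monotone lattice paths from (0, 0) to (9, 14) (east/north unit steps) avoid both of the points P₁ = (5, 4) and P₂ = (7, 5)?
Number of paths = 668294

Inclusion–exclusion. Total paths: C(23, 9) = 817190. Through P₁: C(9, 5)·C(14, 4) = 126126. Through P₂: C(12, 7)·C(11, 2) = 43560. Since P₁ is strictly southwest of P₂, a monotone path through both must visit P₁ then P₂; paths through both = C(9, 5)·C(3, 2)·C(11, 2) = 20790. Avoid both = 817190 − 126126 − 43560 + 20790 = 668294.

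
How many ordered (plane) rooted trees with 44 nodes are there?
C_43 = 150853479205085351660700

These ordered rooted trees are counted by the Catalan number C_n = (1/(n + 1)) · C(2n, n). For n = 43: C_43 = (1/44) · C(86, 43) = 6637553085023755473070800/44 = 150853479205085351660700.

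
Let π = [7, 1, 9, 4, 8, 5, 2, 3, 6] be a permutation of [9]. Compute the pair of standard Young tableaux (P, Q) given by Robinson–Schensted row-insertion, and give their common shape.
P = [1, 2, 3, 6] / [4, 5] / [7, 8] / [9];  Q = [1, 3, 5, 9] / [2, 4] / [6, 8] / [7];  common shape = (4, 2, 2, 1)

Row-insert the values π_1, π_2, … into P one at a time, bumping the leftmost entry strictly greater than the inserted value down to the next row. The recording tableau Q records, in position (i, j), the step at which that cell was added to P.
  Insert 7 (step 1): P = [7];  Q = [1]
  Insert 1 (step 2): P = [1] / [7];  Q = [1] / [2]
  Insert 9 (step 3): P = [1, 9] / [7];  Q = [1, 3] / [2]
  Insert 4 (step 4): P = [1, 4] / [7, 9];  Q = [1, 3] / [2, 4]
  Insert 8 (step 5): P = [1, 4, 8] / [7, 9];  Q = [1, 3, 5] / [2, 4]
  Insert 5 (step 6): P = [1, 4, 5] / [7, 8] / [9];  Q = [1, 3, 5] / [2, 4] / [6]
  Insert 2 (step 7): P = [1, 2, 5] / [4, 8] / [7] / [9];  Q = [1, 3, 5] / [2, 4] / [6] / [7]
  Insert 3 (step 8): P = [1, 2, 3] / [4, 5] / [7, 8] / [9];  Q = [1, 3, 5] / [2, 4] / [6, 8] / [7]
  Insert 6 (step 9): P = [1, 2, 3, 6] / [4, 5] / [7, 8] / [9];  Q = [1, 3, 5, 9] / [2, 4] / [6, 8] / [7]
Final shape: (4, 2, 2, 1).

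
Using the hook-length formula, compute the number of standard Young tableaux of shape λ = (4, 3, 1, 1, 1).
# SYT of shape (4, 3, 1, 1, 1) = 525

Hook-length formula: f^λ = n! / Π hook(c), product over all cells c of the Young diagram. For λ = (4, 3, 1, 1, 1), n = 10 boxes. Hook lengths by row (left-to-right, top-to-bottom): [8, 4, 3, 1]; [6, 2, 1]; [3]; [2]; [1]. Product of hooks = 6912. So f^λ = 10! / 6912 = 3628800 / 6912 = 525.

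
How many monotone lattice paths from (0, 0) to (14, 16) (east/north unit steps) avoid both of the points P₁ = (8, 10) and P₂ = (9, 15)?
Number of paths = 98720547

Inclusion–exclusion. Total paths: C(30, 14) = 145422675. Through P₁: C(18, 8)·C(12, 6) = 40432392. Through P₂: C(24, 9)·C(6, 5) = 7845024. Since P₁ is strictly southwest of P₂, a monotone path through both must visit P₁ then P₂; paths through both = C(18, 8)·C(6, 1)·C(6, 5) = 1575288. Avoid both = 145422675 − 40432392 − 7845024 + 1575288 = 98720547.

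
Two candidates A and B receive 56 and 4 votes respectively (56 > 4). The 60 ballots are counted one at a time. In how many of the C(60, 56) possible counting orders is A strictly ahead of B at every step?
Strict-lead orderings = 422617

Total orderings of the 60 votes with 56 for A: C(60, 56) = 487635. By the Bertrand ballot formula (Cycle Lemma / reflection principle), the number of orderings in which A is strictly ahead of B throughout is (p − q)/(p + q) · C(p + q, p) = (56 − 4)/(56 + 4) · 487635 = 422617.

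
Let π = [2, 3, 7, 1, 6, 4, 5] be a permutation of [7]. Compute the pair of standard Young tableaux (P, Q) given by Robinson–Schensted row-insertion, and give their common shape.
P = [1, 3, 4, 5] / [2, 6] / [7];  Q = [1, 2, 3, 7] / [4, 5] / [6];  common shape = (4, 2, 1)

Row-insert the values π_1, π_2, … into P one at a time, bumping the leftmost entry strictly greater than the inserted value down to the next row. The recording tableau Q records, in position (i, j), the step at which that cell was added to P.
  Insert 2 (step 1): P = [2];  Q = [1]
  Insert 3 (step 2): P = [2, 3];  Q = [1, 2]
  Insert 7 (step 3): P = [2, 3, 7];  Q = [1, 2, 3]
  Insert 1 (step 4): P = [1, 3, 7] / [2];  Q = [1, 2, 3] / [4]
  Insert 6 (step 5): P = [1, 3, 6] / [2, 7];  Q = [1, 2, 3] / [4, 5]
  Insert 4 (step 6): P = [1, 3, 4] / [2, 6] / [7];  Q = [1, 2, 3] / [4, 5] / [6]
  Insert 5 (step 7): P = [1, 3, 4, 5] / [2, 6] / [7];  Q = [1, 2, 3, 7] / [4, 5] / [6]
Final shape: (4, 2, 1).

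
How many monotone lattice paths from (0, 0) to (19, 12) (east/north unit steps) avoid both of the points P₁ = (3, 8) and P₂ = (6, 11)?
Number of paths = 140194036

Inclusion–exclusion. Total paths: C(31, 19) = 141120525. Through P₁: C(11, 3)·C(20, 16) = 799425. Through P₂: C(17, 6)·C(14, 13) = 173264. Since P₁ is strictly southwest of P₂, a monotone path through both must visit P₁ then P₂; paths through both = C(11, 3)·C(6, 3)·C(14, 13) = 46200. Avoid both = 141120525 − 799425 − 173264 + 46200 = 140194036.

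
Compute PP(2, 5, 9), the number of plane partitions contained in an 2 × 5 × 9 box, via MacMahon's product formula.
PP(2, 5, 9) = 1002001

Evaluate the triple product over i = 1..2, j = 1..5, k = 1..9. The factors are (2/1) · (3/2) · (4/3) · (5/4) · (6/5) · (7/6) · (8/7) · (9/8) · … (90 factors total). The numerators and denominators telescope so the product is an integer; carrying out the multiplication exactly gives PP(2, 5, 9) = 1002001.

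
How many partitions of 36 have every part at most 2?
p(36, parts ≤ 2) = 19

Use the recurrence p(n, m) = p(n, m−1) + p(n−m, m): either the largest part is < m (count p(n, m−1)) or the largest part is exactly m (remove one copy of m, count p(n−m, m)). With p(0, ·) = 1 this gives p(36, parts ≤ 2) = 19. (By conjugating Young diagrams, this also counts partitions of 36 into at most 2 parts.)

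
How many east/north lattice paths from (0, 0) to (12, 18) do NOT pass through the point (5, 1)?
Number of paths = 84416601

Total paths from (0, 0) to (12, 18): C(30, 12) = 86493225. Paths through (5, 1): (paths (0, 0) → (5, 1)) × (paths (5, 1) → (12, 18)) = C(6, 5) · C(24, 7) = 6 · 346104 = 2076624. Avoidance count = 86493225 − 2076624 = 84416601.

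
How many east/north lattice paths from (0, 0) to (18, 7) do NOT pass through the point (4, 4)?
Number of paths = 433100

Total paths from (0, 0) to (18, 7): C(25, 18) = 480700. Paths through (4, 4): (paths (0, 0) → (4, 4)) × (paths (4, 4) → (18, 7)) = C(8, 4) · C(17, 14) = 70 · 680 = 47600. Avoidance count = 480700 − 47600 = 433100.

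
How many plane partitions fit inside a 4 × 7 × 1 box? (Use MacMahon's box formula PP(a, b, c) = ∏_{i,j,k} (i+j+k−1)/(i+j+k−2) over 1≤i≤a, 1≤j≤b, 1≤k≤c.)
PP(4, 7, 1) = 330

Evaluate the triple product over i = 1..4, j = 1..7, k = 1..1. The factors are (2/1) · (3/2) · (4/3) · (5/4) · (6/5) · (7/6) · (8/7) · (3/2) · … (28 factors total). The numerators and denominators telescope so the product is an integer; carrying out the multiplication exactly gives PP(4, 7, 1) = 330.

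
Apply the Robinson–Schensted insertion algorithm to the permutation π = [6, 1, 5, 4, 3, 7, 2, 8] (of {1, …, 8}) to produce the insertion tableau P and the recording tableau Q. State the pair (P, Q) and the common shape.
P = [1, 2, 7, 8] / [3] / [4] / [5] / [6];  Q = [1, 3, 6, 8] / [2] / [4] / [5] / [7];  common shape = (4, 1, 1, 1, 1)

Row-insert the values π_1, π_2, … into P one at a time, bumping the leftmost entry strictly greater than the inserted value down to the next row. The recording tableau Q records, in position (i, j), the step at which that cell was added to P.
  Insert 6 (step 1): P = [6];  Q = [1]
  Insert 1 (step 2): P = [1] / [6];  Q = [1] / [2]
  Insert 5 (step 3): P = [1, 5] / [6];  Q = [1, 3] / [2]
  Insert 4 (step 4): P = [1, 4] / [5] / [6];  Q = [1, 3] / [2] / [4]
  Insert 3 (step 5): P = [1, 3] / [4] / [5] / [6];  Q = [1, 3] / [2] / [4] / [5]
  Insert 7 (step 6): P = [1, 3, 7] / [4] / [5] / [6];  Q = [1, 3, 6] / [2] / [4] / [5]
  Insert 2 (step 7): P = [1, 2, 7] / [3] / [4] / [5] / [6];  Q = [1, 3, 6] / [2] / [4] / [5] / [7]
  Insert 8 (step 8): P = [1, 2, 7, 8] / [3] / [4] / [5] / [6];  Q = [1, 3, 6, 8] / [2] / [4] / [5] / [7]
Final shape: (4, 1, 1, 1, 1).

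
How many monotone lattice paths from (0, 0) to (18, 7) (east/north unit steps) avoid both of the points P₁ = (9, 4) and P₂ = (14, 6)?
Number of paths = 204675

Inclusion–exclusion. Total paths: C(25, 18) = 480700. Through P₁: C(13, 9)·C(12, 9) = 157300. Through P₂: C(20, 14)·C(5, 4) = 193800. Since P₁ is strictly southwest of P₂, a monotone path through both must visit P₁ then P₂; paths through both = C(13, 9)·C(7, 5)·C(5, 4) = 75075. Avoid both = 480700 − 157300 − 193800 + 75075 = 204675.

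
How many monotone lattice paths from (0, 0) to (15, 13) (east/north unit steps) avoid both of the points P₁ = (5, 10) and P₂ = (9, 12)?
Number of paths = 34841107

Inclusion–exclusion. Total paths: C(28, 15) = 37442160. Through P₁: C(15, 5)·C(13, 10) = 858858. Through P₂: C(21, 9)·C(7, 6) = 2057510. Since P₁ is strictly southwest of P₂, a monotone path through both must visit P₁ then P₂; paths through both = C(15, 5)·C(6, 4)·C(7, 6) = 315315. Avoid both = 37442160 − 858858 − 2057510 + 315315 = 34841107.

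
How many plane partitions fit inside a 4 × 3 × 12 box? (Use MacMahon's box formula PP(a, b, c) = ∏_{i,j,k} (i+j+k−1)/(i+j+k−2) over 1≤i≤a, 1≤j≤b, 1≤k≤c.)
PP(4, 3, 12) = 176729280

Evaluate the triple product over i = 1..4, j = 1..3, k = 1..12. The factors are (2/1) · (3/2) · (4/3) · (5/4) · (6/5) · (7/6) · (8/7) · (9/8) · … (144 factors total). The numerators and denominators telescope so the product is an integer; carrying out the multiplication exactly gives PP(4, 3, 12) = 176729280.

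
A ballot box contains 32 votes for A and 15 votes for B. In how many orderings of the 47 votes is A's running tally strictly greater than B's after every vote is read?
Strict-lead orderings = 271861216539

Total orderings of the 47 votes with 32 for A: C(47, 32) = 751616304549. By the Bertrand ballot formula (Cycle Lemma / reflection principle), the number of orderings in which A is strictly ahead of B throughout is (p − q)/(p + q) · C(p + q, p) = (32 − 15)/(32 + 15) · 751616304549 = 271861216539.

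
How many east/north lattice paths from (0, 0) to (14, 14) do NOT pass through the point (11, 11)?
Number of paths = 26007960

Total paths from (0, 0) to (14, 14): C(28, 14) = 40116600. Paths through (11, 11): (paths (0, 0) → (11, 11)) × (paths (11, 11) → (14, 14)) = C(22, 11) · C(6, 3) = 705432 · 20 = 14108640. Avoidance count = 40116600 − 14108640 = 26007960.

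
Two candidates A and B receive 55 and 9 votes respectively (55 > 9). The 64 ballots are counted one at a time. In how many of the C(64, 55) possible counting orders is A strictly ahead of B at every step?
Strict-lead orderings = 19794795118

Total orderings of the 64 votes with 55 for A: C(64, 55) = 27540584512. By the Bertrand ballot formula (Cycle Lemma / reflection principle), the number of orderings in which A is strictly ahead of B throughout is (p − q)/(p + q) · C(p + q, p) = (55 − 9)/(55 + 9) · 27540584512 = 19794795118.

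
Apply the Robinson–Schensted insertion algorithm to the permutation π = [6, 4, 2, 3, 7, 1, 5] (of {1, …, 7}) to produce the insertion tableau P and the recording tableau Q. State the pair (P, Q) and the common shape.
P = [1, 3, 5] / [2, 7] / [4] / [6];  Q = [1, 4, 5] / [2, 7] / [3] / [6];  common shape = (3, 2, 1, 1)

Row-insert the values π_1, π_2, … into P one at a time, bumping the leftmost entry strictly greater than the inserted value down to the next row. The recording tableau Q records, in position (i, j), the step at which that cell was added to P.
  Insert 6 (step 1): P = [6];  Q = [1]
  Insert 4 (step 2): P = [4] / [6];  Q = [1] / [2]
  Insert 2 (step 3): P = [2] / [4] / [6];  Q = [1] / [2] / [3]
  Insert 3 (step 4): P = [2, 3] / [4] / [6];  Q = [1, 4] / [2] / [3]
  Insert 7 (step 5): P = [2, 3, 7] / [4] / [6];  Q = [1, 4, 5] / [2] / [3]
  Insert 1 (step 6): P = [1, 3, 7] / [2] / [4] / [6];  Q = [1, 4, 5] / [2] / [3] / [6]
  Insert 5 (step 7): P = [1, 3, 5] / [2, 7] / [4] / [6];  Q = [1, 4, 5] / [2, 7] / [3] / [6]
Final shape: (3, 2, 1, 1).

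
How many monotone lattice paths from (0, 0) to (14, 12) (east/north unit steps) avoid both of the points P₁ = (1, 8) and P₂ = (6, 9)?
Number of paths = 8819365

Inclusion–exclusion. Total paths: C(26, 14) = 9657700. Through P₁: C(9, 1)·C(17, 13) = 21420. Through P₂: C(15, 6)·C(11, 8) = 825825. Since P₁ is strictly southwest of P₂, a monotone path through both must visit P₁ then P₂; paths through both = C(9, 1)·C(6, 5)·C(11, 8) = 8910. Avoid both = 9657700 − 21420 − 825825 + 8910 = 8819365.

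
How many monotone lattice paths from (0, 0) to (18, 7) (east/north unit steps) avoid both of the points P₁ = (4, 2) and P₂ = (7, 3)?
Number of paths = 224380

Inclusion–exclusion. Total paths: C(25, 18) = 480700. Through P₁: C(6, 4)·C(19, 14) = 174420. Through P₂: C(10, 7)·C(15, 11) = 163800. Since P₁ is strictly southwest of P₂, a monotone path through both must visit P₁ then P₂; paths through both = C(6, 4)·C(4, 3)·C(15, 11) = 81900. Avoid both = 480700 − 174420 − 163800 + 81900 = 224380.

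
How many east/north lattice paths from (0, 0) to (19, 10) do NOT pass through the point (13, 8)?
Number of paths = 14332290

Total paths from (0, 0) to (19, 10): C(29, 19) = 20030010. Paths through (13, 8): (paths (0, 0) → (13, 8)) × (paths (13, 8) → (19, 10)) = C(21, 13) · C(8, 6) = 203490 · 28 = 5697720. Avoidance count = 20030010 − 5697720 = 14332290.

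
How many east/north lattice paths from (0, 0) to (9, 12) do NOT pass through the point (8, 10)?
Number of paths = 162656

Total paths from (0, 0) to (9, 12): C(21, 9) = 293930. Paths through (8, 10): (paths (0, 0) → (8, 10)) × (paths (8, 10) → (9, 12)) = C(18, 8) · C(3, 1) = 43758 · 3 = 131274. Avoidance count = 293930 − 131274 = 162656.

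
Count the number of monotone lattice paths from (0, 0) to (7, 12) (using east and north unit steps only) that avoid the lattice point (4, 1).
Number of paths = 48568

Total paths from (0, 0) to (7, 12): C(19, 7) = 50388. Paths through (4, 1): (paths (0, 0) → (4, 1)) × (paths (4, 1) → (7, 12)) = C(5, 4) · C(14, 3) = 5 · 364 = 1820. Avoidance count = 50388 − 1820 = 48568.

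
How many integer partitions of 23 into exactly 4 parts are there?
p(23, 4 parts) = 94

Partitions of n into exactly k parts are in bijection with partitions of n − k into at most k parts (subtract 1 from each part). So p(23, exactly 4) = p(19, parts ≤ 4). Computing via the recurrence p(m, j) = p(m, j−1) + p(m−j, j) gives 94.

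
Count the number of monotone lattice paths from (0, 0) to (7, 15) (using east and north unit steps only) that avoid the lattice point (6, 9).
Number of paths = 135509

Total paths from (0, 0) to (7, 15): C(22, 7) = 170544. Paths through (6, 9): (paths (0, 0) → (6, 9)) × (paths (6, 9) → (7, 15)) = C(15, 6) · C(7, 1) = 5005 · 7 = 35035. Avoidance count = 170544 − 35035 = 135509.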